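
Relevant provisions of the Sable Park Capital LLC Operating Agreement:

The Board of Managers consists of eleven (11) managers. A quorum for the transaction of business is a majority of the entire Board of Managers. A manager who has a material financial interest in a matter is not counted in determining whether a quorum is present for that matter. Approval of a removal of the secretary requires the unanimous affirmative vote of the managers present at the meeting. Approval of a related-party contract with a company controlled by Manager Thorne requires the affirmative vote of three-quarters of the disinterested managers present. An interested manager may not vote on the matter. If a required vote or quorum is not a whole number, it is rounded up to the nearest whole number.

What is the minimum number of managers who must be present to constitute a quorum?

A majority of 11 is 6.

6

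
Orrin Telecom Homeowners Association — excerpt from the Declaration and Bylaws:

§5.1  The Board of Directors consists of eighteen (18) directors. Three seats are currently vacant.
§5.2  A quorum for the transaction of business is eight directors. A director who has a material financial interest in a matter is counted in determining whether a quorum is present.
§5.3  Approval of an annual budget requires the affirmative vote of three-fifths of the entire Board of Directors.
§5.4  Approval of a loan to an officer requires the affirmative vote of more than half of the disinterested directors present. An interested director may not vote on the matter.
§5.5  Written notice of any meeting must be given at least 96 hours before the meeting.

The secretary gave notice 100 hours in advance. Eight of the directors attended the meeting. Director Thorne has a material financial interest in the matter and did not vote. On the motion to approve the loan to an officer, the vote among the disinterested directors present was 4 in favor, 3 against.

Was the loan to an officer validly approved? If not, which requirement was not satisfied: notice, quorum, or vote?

Notice: 100 hours given; 96 required (100 ≥ 96). Satisfied.
Quorum: 8 present (interested directors count toward quorum); quorum is 8. Satisfied.
Vote: the loan to an officer requires a majority of the disinterested directors present (8 − 1 = 7). A majority of 7 is 4, so 4 affirmative votes are needed; 4 voted in favor. Satisfied.

Valid — all requirements satisfied.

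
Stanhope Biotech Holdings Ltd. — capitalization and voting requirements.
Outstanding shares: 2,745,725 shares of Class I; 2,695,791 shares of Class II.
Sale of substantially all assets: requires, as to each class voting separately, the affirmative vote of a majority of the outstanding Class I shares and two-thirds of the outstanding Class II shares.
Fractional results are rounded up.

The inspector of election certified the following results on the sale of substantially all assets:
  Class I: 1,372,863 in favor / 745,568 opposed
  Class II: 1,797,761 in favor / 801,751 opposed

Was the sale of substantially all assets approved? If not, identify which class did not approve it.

Class I: a majority of 2745725 is 1372863; 1,372,863 required, 1,372,863 in favor — approved.
Class II: 2/3 of 2695791 = 1797194; 1,797,194 required, 1,797,761 in favor — approved.

Approved — every class gave the required vote.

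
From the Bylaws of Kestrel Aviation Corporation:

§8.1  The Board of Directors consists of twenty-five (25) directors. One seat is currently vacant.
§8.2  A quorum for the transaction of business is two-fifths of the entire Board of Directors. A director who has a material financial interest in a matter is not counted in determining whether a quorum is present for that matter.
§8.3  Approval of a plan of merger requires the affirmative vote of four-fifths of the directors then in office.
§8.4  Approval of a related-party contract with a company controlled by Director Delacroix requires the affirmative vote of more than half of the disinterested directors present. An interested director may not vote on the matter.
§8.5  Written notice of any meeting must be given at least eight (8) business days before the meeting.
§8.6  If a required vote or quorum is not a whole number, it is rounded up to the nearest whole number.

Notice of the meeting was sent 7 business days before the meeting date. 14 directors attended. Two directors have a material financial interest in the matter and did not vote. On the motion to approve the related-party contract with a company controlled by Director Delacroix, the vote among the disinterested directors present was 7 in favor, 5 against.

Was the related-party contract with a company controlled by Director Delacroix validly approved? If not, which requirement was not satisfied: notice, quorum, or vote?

Notice: 7 business days given; 8 required (7 < 8). Not satisfied.
Quorum: 14 present, but the 2 interested directors do not count, leaving 12. Quorum is 10. Satisfied.
Vote: the related-party contract with a company controlled by Director Delacroix requires a majority of the disinterested directors present (14 − 2 = 12). A majority of 12 is 7, so 7 affirmative votes are needed; 7 voted in favor. Satisfied.

Invalid — notice requirement not satisfied.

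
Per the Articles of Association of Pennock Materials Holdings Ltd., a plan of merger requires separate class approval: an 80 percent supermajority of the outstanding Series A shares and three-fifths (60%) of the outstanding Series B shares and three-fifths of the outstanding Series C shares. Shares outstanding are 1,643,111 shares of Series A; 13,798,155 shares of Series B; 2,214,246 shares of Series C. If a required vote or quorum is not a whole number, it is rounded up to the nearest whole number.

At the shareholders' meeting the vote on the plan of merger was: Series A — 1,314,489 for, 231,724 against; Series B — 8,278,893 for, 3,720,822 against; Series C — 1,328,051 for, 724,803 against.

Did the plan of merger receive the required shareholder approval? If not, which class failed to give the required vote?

Not approved — the Series C shares did not give the required vote.

Series A: 4/5 of 1643111 = 1314488.80, rounded up to 1314489; 1,314,489 required, 1,314,489 in favor — approved.
Series B: 3/5 of 13798155 = 8278893; 8,278,893 required, 8,278,893 in favor — approved.
Series C: 3/5 of 2214246 = 1328547.60, rounded up to 1328548; 1,328,548 required, 1,328,051 in favor — not approved.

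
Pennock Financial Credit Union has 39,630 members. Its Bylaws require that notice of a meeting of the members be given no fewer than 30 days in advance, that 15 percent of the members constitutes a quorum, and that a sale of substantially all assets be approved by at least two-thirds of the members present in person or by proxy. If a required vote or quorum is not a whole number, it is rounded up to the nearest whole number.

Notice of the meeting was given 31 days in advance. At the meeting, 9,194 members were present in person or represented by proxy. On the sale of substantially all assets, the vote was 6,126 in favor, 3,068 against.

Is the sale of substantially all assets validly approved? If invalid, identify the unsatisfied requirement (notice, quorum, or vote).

Invalid — vote requirement not satisfied.

Notice: 31 days given; 30 required. Satisfied.
Quorum: 15% of 39,630 = 5,944.50, rounded up to 5,945; 9,194 present. Satisfied.
Vote: requires two-thirds of those present (9,194); 2/3 of 9194 = 6129.33, rounded up to 6130, so 6,130 needed; 6,126 in favor. Not satisfied.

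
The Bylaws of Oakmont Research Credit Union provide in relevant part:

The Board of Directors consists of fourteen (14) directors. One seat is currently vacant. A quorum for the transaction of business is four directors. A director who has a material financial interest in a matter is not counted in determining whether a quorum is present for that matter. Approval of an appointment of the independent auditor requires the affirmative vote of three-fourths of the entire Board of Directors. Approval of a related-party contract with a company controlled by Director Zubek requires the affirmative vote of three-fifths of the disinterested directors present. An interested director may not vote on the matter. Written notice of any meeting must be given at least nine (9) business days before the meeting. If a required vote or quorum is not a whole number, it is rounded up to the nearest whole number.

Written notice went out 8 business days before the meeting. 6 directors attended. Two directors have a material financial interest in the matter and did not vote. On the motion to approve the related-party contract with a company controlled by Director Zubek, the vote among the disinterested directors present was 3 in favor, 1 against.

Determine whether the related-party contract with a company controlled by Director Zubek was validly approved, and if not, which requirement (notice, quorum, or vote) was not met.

Notice: 8 business days given; 9 required (8 < 9). Not satisfied.
Quorum: 6 present, but the 2 interested directors do not count, leaving 4. Quorum is 4. Satisfied.
Vote: the related-party contract with a company controlled by Director Zubek requires three-fifths of the disinterested directors present (6 − 2 = 4). 3/5 of 4 = 2.40, rounded up to 3, so 3 affirmative votes are needed; 3 voted in favor. Satisfied.

Invalid — notice requirement not satisfied.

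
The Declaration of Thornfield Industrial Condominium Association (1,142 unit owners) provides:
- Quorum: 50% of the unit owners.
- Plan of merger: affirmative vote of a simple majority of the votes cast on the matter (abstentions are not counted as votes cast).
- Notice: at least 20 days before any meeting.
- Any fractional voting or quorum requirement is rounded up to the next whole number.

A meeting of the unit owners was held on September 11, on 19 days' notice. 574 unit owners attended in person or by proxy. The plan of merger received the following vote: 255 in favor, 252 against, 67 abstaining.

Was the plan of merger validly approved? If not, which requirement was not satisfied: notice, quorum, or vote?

Notice: 19 days given; 20 required. Not satisfied.
Quorum: 50% of 1,142 = 571; 574 present. Satisfied.
Vote: requires a majority of the votes cast (574 − 67 abstaining = 507); a majority of 507 is 254, so 254 needed; 255 in favor. Satisfied.

Invalid — notice requirement not satisfied.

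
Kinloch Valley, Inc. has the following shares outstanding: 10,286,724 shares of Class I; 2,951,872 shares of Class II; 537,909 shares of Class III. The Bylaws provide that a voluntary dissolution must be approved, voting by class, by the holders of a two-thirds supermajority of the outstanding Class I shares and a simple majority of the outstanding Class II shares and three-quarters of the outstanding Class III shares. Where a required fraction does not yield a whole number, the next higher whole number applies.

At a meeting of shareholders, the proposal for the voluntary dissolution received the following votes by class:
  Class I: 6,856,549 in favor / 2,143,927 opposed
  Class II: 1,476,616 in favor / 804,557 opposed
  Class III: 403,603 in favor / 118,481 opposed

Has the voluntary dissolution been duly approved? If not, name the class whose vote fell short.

Class I: 2/3 of 10286724 = 6857816; 6,857,816 required, 6,856,549 in favor — not approved.
Class II: a majority of 2951872 is 1475937; 1,475,937 required, 1,476,616 in favor — approved.
Class III: 3/4 of 537909 = 403431.75, rounded up to 403432; 403,432 required, 403,603 in favor — approved.

Not approved — the Class I shares did not give the required vote.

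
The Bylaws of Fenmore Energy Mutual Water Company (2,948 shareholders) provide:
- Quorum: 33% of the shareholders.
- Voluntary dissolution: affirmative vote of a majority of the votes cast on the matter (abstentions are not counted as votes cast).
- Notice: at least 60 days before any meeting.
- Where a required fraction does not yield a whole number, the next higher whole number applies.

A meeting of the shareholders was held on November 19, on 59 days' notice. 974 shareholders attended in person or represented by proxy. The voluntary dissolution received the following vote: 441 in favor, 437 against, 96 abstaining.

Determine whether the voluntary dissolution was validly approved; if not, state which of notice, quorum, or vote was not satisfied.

Invalid — notice requirement not satisfied.

Notice: 59 days given; 60 required. Not satisfied.
Quorum: 33% of 2,948 = 972.84, rounded up to 973; 974 present. Satisfied.
Vote: requires a majority of the votes cast (974 − 96 abstaining = 878); a majority of 878 is 440, so 440 needed; 441 in favor. Satisfied.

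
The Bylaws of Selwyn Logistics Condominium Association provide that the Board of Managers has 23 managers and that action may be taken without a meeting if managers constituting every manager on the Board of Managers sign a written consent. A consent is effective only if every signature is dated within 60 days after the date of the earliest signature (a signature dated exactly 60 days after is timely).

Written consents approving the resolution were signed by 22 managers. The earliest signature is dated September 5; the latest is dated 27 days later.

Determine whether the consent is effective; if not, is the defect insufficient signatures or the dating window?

Not effective — insufficient signatures.

Signatures required: every one of 23 — unanimous means all 23, so 23 needed; 22 signed. Insufficient.
Dating window: the latest signature is 27 days after the earliest; the limit is 60 days. Within the window.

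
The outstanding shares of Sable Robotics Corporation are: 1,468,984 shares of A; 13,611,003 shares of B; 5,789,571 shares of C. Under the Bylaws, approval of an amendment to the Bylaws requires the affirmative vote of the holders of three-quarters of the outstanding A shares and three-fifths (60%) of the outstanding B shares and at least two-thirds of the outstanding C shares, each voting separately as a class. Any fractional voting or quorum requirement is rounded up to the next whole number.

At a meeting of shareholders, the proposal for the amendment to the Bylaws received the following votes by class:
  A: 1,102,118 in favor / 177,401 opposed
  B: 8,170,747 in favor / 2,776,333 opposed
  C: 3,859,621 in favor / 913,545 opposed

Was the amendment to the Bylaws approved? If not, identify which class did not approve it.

A: 3/4 of 1468984 = 1101738; 1,101,738 required, 1,102,118 in favor — approved.
B: 3/5 of 13611003 = 8166601.80, rounded up to 8166602; 8,166,602 required, 8,170,747 in favor — approved.
C: 2/3 of 5789571 = 3859714; 3,859,714 required, 3,859,621 in favor — not approved.

Not approved — the C shares did not give the required vote.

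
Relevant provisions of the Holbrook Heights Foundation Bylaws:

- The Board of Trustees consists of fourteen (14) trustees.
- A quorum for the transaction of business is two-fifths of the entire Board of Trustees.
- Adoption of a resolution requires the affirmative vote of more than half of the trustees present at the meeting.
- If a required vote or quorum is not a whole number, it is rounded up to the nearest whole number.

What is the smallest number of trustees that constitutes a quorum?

2/5 of 14 = 5.60, rounded up to 6.

6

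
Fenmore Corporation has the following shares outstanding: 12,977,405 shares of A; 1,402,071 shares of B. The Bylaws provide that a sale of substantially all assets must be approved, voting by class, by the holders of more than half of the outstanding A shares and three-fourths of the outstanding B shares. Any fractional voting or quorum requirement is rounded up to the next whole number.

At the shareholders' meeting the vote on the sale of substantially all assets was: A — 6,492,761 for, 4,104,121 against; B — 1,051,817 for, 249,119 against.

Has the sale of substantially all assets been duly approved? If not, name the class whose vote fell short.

A: a majority of 12977405 is 6488703; 6,488,703 required, 6,492,761 in favor — approved.
B: 3/4 of 1402071 = 1051553.25, rounded up to 1051554; 1,051,554 required, 1,051,817 in favor — approved.

Approved — every class gave the required vote.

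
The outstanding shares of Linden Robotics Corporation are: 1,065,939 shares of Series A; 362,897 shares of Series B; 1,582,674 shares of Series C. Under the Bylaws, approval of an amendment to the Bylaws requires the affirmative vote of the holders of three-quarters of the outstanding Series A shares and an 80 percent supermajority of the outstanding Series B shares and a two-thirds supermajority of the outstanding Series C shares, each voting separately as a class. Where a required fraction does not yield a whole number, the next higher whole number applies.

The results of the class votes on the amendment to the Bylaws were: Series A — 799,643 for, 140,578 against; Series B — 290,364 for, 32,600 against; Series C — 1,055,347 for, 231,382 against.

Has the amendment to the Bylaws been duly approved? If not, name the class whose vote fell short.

Approved — every class gave the required vote.

Series A: 3/4 of 1065939 = 799454.25, rounded up to 799455; 799,455 required, 799,643 in favor — approved.
Series B: 4/5 of 362897 = 290317.60, rounded up to 290318; 290,318 required, 290,364 in favor — approved.
Series C: 2/3 of 1582674 = 1055116; 1,055,116 required, 1,055,347 in favor — approved.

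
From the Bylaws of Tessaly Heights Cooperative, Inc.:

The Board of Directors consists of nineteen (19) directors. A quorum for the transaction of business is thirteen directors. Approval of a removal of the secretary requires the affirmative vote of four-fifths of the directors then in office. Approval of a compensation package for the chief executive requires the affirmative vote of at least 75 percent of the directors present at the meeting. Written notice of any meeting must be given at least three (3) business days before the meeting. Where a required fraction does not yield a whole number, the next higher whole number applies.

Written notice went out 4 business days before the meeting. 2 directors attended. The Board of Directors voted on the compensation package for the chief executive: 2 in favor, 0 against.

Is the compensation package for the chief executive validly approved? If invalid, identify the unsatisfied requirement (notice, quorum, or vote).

Notice: 4 business days given; 3 required (4 ≥ 3). Satisfied.
Quorum: 2 present; quorum is 13. Not satisfied.
Vote: the compensation package for the chief executive requires three-fourths of the directors present (2). 3/4 of 2 = 1.50, rounded up to 2, so 2 affirmative votes are needed; 2 voted in favor. Satisfied. (Moot — without a quorum no business can be validly transacted.)

Invalid — quorum requirement not satisfied.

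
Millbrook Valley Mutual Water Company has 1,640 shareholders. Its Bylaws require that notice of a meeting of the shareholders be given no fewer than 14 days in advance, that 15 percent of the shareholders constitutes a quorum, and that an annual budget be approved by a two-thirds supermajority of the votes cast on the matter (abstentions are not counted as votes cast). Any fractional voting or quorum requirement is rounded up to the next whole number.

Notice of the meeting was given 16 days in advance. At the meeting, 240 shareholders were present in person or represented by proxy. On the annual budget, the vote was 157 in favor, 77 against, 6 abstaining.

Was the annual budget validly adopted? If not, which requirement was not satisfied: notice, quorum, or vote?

Notice: 16 days given; 14 required. Satisfied.
Quorum: 15% of 1,640 = 246; 240 present. Not satisfied.
Vote: requires two-thirds of the votes cast (240 − 6 abstaining = 234); 2/3 of 234 = 156, so 156 needed; 157 in favor. Satisfied.

Invalid — quorum requirement not satisfied.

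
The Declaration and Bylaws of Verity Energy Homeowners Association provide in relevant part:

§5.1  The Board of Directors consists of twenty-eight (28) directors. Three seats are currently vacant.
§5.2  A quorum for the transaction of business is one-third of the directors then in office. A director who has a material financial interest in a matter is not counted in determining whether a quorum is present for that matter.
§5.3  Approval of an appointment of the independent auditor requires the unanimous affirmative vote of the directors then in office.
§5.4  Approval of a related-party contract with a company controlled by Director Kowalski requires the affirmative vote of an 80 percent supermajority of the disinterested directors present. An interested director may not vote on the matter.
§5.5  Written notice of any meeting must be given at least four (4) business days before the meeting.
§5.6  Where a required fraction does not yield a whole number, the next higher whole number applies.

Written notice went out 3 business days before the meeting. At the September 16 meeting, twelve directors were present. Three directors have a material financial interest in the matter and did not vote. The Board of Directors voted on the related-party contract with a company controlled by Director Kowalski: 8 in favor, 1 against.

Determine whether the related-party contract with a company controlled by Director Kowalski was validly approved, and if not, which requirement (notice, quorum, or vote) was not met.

Notice: 3 business days given; 4 required (3 < 4). Not satisfied.
Quorum: 12 present, but the 3 interested directors do not count, leaving 9. Quorum is 9. Satisfied.
Vote: the related-party contract with a company controlled by Director Kowalski requires four-fifths of the disinterested directors present (12 − 3 = 9). 4/5 of 9 = 7.20, rounded up to 8, so 8 affirmative votes are needed; 8 voted in favor. Satisfied.

Invalid — notice requirement not satisfied.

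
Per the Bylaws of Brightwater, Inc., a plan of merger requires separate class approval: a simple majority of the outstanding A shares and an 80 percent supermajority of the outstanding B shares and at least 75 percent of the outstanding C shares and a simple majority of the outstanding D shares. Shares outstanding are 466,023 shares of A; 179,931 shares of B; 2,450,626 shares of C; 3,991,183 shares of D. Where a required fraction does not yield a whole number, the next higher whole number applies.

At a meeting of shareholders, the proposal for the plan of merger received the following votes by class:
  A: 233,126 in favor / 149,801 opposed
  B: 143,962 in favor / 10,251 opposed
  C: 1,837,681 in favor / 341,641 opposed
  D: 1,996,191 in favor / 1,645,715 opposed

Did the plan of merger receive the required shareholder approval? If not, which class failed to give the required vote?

A: a majority of 466023 is 233012; 233,012 required, 233,126 in favor — approved.
B: 4/5 of 179931 = 143944.80, rounded up to 143945; 143,945 required, 143,962 in favor — approved.
C: 3/4 of 2450626 = 1837969.50, rounded up to 1837970; 1,837,970 required, 1,837,681 in favor — not approved.
D: a majority of 3991183 is 1995592; 1,995,592 required, 1,996,191 in favor — approved.

Not approved — the C shares did not give the required vote.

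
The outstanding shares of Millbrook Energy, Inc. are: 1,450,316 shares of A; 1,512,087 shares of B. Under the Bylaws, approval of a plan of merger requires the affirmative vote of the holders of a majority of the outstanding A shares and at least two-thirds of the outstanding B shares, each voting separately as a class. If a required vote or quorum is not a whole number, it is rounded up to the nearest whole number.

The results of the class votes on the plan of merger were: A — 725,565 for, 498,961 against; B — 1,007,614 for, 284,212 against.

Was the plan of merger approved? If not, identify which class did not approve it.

A: a majority of 1450316 is 725159; 725,159 required, 725,565 in favor — approved.
B: 2/3 of 1512087 = 1008058; 1,008,058 required, 1,007,614 in favor — not approved.

Not approved — the B shares did not give the required vote.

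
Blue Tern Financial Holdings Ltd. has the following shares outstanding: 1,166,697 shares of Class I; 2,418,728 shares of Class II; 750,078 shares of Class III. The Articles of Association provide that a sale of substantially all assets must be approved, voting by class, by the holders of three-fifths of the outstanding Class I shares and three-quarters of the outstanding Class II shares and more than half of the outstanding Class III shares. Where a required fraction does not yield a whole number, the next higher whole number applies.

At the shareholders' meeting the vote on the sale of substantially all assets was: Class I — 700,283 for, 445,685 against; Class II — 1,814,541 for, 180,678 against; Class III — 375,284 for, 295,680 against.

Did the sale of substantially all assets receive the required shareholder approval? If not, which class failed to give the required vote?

Class I: 3/5 of 1166697 = 700018.20, rounded up to 700019; 700,019 required, 700,283 in favor — approved.
Class II: 3/4 of 2418728 = 1814046; 1,814,046 required, 1,814,541 in favor — approved.
Class III: a majority of 750078 is 375040; 375,040 required, 375,284 in favor — approved.

Approved — every class gave the required vote.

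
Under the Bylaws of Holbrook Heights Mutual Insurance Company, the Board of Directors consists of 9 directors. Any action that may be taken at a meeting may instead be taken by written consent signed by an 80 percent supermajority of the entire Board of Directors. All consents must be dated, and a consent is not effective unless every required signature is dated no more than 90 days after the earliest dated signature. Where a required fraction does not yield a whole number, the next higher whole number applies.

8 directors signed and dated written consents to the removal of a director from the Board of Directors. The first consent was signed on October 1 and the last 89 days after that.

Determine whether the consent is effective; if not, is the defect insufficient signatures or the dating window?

Effective — both the signature and dating-window requirements are satisfied.

Signatures required: an 80 percent supermajority of 9 — 4/5 of 9 = 7.20, rounded up to 8, so 8 needed; 8 signed. Sufficient.
Dating window: the latest signature is 89 days after the earliest; the limit is 90 days. Within the window.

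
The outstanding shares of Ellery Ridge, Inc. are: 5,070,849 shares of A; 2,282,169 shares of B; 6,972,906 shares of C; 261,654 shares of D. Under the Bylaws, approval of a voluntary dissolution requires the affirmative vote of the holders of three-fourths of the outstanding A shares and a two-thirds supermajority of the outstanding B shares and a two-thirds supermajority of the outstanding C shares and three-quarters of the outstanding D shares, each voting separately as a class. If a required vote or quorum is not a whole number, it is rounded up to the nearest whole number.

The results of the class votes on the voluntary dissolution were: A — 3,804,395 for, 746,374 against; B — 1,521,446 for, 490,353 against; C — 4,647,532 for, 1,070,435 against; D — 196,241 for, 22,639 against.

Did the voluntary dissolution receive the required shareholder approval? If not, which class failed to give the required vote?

A: 3/4 of 5070849 = 3803136.75, rounded up to 3803137; 3,803,137 required, 3,804,395 in favor — approved.
B: 2/3 of 2282169 = 1521446; 1,521,446 required, 1,521,446 in favor — approved.
C: 2/3 of 6972906 = 4648604; 4,648,604 required, 4,647,532 in favor — not approved.
D: 3/4 of 261654 = 196240.50, rounded up to 196241; 196,241 required, 196,241 in favor — approved.

Not approved — the C shares did not give the required vote.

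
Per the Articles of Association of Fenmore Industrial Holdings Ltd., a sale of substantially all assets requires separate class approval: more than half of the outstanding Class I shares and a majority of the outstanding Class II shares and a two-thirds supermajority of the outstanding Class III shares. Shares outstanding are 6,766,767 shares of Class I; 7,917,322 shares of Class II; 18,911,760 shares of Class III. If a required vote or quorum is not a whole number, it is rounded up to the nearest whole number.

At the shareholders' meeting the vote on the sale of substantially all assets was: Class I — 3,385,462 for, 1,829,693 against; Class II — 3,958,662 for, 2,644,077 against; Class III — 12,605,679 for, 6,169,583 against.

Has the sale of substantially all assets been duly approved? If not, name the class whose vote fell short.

Not approved — the Class III shares did not give the required vote.

Class I: a majority of 6766767 is 3383384; 3,383,384 required, 3,385,462 in favor — approved.
Class II: a majority of 7917322 is 3958662; 3,958,662 required, 3,958,662 in favor — approved.
Class III: 2/3 of 18911760 = 12607840; 12,607,840 required, 12,605,679 in favor — not approved.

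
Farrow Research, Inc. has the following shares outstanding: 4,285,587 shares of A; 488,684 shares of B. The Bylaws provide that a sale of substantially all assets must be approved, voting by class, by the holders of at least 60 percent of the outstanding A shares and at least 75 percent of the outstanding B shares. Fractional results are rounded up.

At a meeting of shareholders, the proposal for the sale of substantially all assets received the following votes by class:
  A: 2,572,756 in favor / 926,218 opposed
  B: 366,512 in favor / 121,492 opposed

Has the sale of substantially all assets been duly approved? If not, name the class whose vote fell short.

A: 3/5 of 4285587 = 2571352.20, rounded up to 2571353; 2,571,353 required, 2,572,756 in favor — approved.
B: 3/4 of 488684 = 366513; 366,513 required, 366,512 in favor — not approved.

Not approved — the B shares did not give the required vote.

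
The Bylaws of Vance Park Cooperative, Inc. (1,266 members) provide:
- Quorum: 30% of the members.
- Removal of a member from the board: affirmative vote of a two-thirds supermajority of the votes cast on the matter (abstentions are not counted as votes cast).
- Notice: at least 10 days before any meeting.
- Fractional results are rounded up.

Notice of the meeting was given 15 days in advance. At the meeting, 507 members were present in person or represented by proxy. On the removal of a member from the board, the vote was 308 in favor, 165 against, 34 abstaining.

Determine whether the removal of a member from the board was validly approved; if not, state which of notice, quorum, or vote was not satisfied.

Invalid — vote requirement not satisfied.

Notice: 15 days given; 10 required. Satisfied.
Quorum: 30% of 1,266 = 379.80, rounded up to 380; 507 present. Satisfied.
Vote: requires two-thirds of the votes cast (507 − 34 abstaining = 473); 2/3 of 473 = 315.33, rounded up to 316, so 316 needed; 308 in favor. Not satisfied.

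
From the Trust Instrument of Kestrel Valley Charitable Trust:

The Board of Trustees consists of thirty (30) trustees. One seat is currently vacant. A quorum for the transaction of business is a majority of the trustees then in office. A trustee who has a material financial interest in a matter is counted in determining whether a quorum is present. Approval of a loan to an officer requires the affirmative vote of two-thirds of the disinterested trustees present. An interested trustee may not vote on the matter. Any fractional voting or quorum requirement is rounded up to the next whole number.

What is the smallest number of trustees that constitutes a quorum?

15

A majority of 29 is 15.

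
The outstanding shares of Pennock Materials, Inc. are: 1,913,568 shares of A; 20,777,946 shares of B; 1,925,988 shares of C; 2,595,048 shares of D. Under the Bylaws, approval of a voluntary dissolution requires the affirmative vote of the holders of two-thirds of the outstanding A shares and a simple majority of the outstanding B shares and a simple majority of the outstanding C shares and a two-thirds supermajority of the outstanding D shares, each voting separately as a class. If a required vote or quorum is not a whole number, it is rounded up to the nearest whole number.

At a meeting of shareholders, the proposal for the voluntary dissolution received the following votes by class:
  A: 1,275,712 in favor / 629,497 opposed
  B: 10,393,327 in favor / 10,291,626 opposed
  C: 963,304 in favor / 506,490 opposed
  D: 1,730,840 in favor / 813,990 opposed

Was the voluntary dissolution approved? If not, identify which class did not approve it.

A: 2/3 of 1913568 = 1275712; 1,275,712 required, 1,275,712 in favor — approved.
B: a majority of 20777946 is 10388974; 10,388,974 required, 10,393,327 in favor — approved.
C: a majority of 1925988 is 962995; 962,995 required, 963,304 in favor — approved.
D: 2/3 of 2595048 = 1730032; 1,730,032 required, 1,730,840 in favor — approved.

Approved — every class gave the required vote.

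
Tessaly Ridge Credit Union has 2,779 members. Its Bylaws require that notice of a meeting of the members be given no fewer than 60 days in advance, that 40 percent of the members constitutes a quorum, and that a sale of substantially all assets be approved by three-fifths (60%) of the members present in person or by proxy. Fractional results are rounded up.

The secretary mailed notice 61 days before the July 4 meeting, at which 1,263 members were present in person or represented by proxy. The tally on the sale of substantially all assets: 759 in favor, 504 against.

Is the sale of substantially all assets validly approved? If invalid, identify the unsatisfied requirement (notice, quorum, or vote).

Notice: 61 days given; 60 required. Satisfied.
Quorum: 40% of 2,779 = 1,111.60, rounded up to 1,112; 1,263 present. Satisfied.
Vote: requires three-fifths of those present (1,263); 3/5 of 1263 = 757.80, rounded up to 758, so 758 needed; 759 in favor. Satisfied.

Valid — all requirements satisfied.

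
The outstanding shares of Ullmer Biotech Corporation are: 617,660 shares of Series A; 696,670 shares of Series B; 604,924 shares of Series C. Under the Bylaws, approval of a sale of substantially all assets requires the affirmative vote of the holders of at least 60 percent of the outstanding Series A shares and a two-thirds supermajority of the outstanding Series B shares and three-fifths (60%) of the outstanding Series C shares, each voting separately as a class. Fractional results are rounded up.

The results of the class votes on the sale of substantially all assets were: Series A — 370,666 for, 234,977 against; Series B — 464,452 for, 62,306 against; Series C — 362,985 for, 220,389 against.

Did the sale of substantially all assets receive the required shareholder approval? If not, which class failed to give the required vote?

Approved — every class gave the required vote.

Series A: 3/5 of 617660 = 370596; 370,596 required, 370,666 in favor — approved.
Series B: 2/3 of 696670 = 464446.67, rounded up to 464447; 464,447 required, 464,452 in favor — approved.
Series C: 3/5 of 604924 = 362954.40, rounded up to 362955; 362,955 required, 362,985 in favor — approved.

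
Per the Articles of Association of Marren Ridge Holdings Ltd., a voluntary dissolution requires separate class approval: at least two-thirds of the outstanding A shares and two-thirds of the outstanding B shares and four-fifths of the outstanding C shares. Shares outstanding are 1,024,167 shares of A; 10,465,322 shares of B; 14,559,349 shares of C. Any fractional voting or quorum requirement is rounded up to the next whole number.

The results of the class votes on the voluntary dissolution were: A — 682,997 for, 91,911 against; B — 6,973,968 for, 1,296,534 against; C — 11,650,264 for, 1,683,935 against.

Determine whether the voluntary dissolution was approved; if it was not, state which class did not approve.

A: 2/3 of 1024167 = 682778; 682,778 required, 682,997 in favor — approved.
B: 2/3 of 10465322 = 6976881.33, rounded up to 6976882; 6,976,882 required, 6,973,968 in favor — not approved.
C: 4/5 of 14559349 = 11647479.20, rounded up to 11647480; 11,647,480 required, 11,650,264 in favor — approved.

Not approved — the B shares did not give the required vote.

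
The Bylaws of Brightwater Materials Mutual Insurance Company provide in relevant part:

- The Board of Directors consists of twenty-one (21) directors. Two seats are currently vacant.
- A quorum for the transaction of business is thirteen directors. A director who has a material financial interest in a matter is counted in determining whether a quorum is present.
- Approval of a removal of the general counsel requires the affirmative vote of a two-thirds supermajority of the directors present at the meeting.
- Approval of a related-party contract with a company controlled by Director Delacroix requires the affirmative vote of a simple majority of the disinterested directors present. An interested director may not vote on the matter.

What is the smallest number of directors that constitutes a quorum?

13

The quorum is fixed at 13.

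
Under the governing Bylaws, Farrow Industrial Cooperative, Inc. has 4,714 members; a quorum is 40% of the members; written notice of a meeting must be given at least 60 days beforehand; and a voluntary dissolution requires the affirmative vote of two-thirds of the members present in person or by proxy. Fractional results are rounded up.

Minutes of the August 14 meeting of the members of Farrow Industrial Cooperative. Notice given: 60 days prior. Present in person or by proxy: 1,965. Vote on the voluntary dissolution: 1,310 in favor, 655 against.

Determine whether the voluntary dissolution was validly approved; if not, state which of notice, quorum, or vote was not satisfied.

Valid — all requirements satisfied.

Notice: 60 days given; 60 required. Satisfied.
Quorum: 40% of 4,714 = 1,885.60, rounded up to 1,886; 1,965 present. Satisfied.
Vote: requires two-thirds of those present (1,965); 2/3 of 1965 = 1310, so 1,310 needed; 1,310 in favor. Satisfied.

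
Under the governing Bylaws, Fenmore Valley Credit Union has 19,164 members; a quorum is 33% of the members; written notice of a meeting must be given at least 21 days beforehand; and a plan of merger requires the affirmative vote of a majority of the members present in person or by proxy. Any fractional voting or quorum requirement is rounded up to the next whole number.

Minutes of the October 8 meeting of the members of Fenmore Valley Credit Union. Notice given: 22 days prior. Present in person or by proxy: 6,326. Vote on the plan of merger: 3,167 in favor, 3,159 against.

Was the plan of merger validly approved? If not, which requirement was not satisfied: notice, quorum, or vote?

Valid — all requirements satisfied.

Notice: 22 days given; 21 required. Satisfied.
Quorum: 33% of 19,164 = 6,324.12, rounded up to 6,325; 6,326 present. Satisfied.
Vote: requires a majority of those present (6,326); a majority of 6326 is 3164, so 3,164 needed; 3,167 in favor. Satisfied.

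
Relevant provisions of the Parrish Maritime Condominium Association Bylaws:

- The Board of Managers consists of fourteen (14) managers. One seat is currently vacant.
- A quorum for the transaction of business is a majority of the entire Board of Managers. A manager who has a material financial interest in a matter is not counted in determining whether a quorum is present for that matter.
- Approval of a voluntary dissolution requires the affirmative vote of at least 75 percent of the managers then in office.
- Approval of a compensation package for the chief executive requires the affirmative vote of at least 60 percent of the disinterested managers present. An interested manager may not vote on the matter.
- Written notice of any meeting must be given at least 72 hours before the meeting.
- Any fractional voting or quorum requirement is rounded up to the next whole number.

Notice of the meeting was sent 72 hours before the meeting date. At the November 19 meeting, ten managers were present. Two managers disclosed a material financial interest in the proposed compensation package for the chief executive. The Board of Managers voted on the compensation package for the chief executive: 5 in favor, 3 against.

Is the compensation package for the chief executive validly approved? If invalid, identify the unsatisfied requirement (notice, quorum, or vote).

Valid — all requirements satisfied.

Notice: 72 hours given; 72 required (72 ≥ 72). Satisfied.
Quorum: 10 present, but the 2 interested managers do not count, leaving 8. Quorum is 8. Satisfied.
Vote: the compensation package for the chief executive requires three-fifths of the disinterested managers present (10 − 2 = 8). 3/5 of 8 = 4.80, rounded up to 5, so 5 affirmative votes are needed; 5 voted in favor. Satisfied.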